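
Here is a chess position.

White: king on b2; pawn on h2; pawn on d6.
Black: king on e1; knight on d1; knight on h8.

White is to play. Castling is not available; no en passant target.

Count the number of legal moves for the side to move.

7

White to move; king on b2.
In check: yes, from the black knight on d1.
Legal moves: Kb3, Ka3, Kc2, Ka2, Kc1, Kb1, Ka1.
Count: 7.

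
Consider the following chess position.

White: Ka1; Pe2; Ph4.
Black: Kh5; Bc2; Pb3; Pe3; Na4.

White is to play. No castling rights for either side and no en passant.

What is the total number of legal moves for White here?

White to move; king on a1.
In check: no.
Legal moves: none.
Count: 0.

0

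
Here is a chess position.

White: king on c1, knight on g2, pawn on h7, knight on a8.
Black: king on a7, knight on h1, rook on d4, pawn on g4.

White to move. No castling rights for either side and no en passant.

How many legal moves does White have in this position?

13

White to move; king on c1.
In check: no.
Legal moves: Nc7, Nb6, Nh4, Nf4, Ne3, Ne1, Kc2, Kb2, Kb1, h8=Q, h8=R, h8=B, h8=N.
Count: 13.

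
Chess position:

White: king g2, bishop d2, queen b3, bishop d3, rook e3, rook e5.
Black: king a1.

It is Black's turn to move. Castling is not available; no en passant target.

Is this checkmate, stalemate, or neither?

stalemate

Black to move; black king on a1.
In check: no.
King squares — b1: attacked by Qb3; a2: attacked by Qb3; b2: attacked by Qb3.
Legal moves for Black: none.
Not in check and no legal moves → stalemate.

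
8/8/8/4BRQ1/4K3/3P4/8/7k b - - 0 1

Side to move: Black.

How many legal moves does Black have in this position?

0

Black to move; king on h1.
In check: no.
Legal moves: none.
Count: 0.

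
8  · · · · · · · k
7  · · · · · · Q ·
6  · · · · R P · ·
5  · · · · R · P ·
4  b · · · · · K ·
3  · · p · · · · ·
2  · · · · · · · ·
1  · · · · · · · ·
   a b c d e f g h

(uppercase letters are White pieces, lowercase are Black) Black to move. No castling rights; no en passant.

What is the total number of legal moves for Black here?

0

Black to move; king on h8.
In check: yes, from the white queen on g7.
Legal moves: none.
Count: 0.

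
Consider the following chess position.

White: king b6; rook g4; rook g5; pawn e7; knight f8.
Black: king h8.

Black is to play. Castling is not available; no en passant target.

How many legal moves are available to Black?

0

Black to move; king on h8.
In check: no.
Legal moves: none.
Count: 0.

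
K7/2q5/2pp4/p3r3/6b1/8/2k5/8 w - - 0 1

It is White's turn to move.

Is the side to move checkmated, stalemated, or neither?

stalemate

White to move; white king on a8.
In check: no.
King squares — a7: attacked by Qc7; b7: attacked by Qc7; b8: attacked by Qc7.
Legal moves for White: none.
Not in check and no legal moves → stalemate.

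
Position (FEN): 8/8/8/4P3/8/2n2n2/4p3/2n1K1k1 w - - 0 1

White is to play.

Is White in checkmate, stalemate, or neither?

White to move; white king on e1.
In check: yes, from the black knight on f3.
King squares — d1: attacked by Pe2; f1: attacked by Kg1; d2: attacked by Nf3; e2: attacked by Nc1; f2: attacked by Kg1.
Legal moves for White: none.
In check with no legal moves → checkmate.

checkmate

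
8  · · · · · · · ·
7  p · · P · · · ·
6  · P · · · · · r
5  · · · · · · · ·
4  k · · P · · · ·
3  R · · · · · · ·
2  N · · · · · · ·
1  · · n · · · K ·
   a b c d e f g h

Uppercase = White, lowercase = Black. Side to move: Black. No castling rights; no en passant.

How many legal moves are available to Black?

Black to move; king on a4.
In check: yes, from the white rook on a3.
Legal moves: Kb5, Kxa3.
Count: 2.

2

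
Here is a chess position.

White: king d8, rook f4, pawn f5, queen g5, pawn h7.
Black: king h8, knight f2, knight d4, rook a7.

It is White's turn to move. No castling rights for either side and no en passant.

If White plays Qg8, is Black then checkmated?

After Qg8: black king on h8; in check: yes, from the white queen on g8.
King squares — g7: attacked by Qg8; h7: attacked by Qg8; g8: attacked by Ph7.
Black has no legal moves → checkmate.

yes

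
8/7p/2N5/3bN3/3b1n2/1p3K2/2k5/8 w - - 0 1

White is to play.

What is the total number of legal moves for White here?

3

White to move; king on f3.
In check: yes, from the black bishop on d5.
Legal moves: Kg4, Kxf4, Kg3.
Count: 3.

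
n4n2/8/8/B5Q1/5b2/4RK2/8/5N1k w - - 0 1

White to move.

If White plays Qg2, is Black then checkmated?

yes

After Qg2: black king on h1; in check: yes, from the white queen on g2.
King squares — g1: attacked by Qg2; g2: attacked by Kf3; h2: attacked by Nf1.
Black has no legal moves → checkmate.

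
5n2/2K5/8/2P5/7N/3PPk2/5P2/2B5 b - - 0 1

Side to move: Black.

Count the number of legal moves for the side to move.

3

Black to move; king on f3.
In check: yes, from the white knight on h4.
Legal moves: Kg4, Kxf2, Ke2.
Count: 3.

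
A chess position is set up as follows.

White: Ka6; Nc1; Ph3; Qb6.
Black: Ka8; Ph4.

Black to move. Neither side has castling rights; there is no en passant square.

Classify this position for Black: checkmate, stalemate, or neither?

stalemate

Black to move; black king on a8.
In check: no.
King squares — a7: attacked by Ka6; b7: attacked by Ka6; b8: attacked by Qb6.
Legal moves for Black: none.
Not in check and no legal moves → stalemate.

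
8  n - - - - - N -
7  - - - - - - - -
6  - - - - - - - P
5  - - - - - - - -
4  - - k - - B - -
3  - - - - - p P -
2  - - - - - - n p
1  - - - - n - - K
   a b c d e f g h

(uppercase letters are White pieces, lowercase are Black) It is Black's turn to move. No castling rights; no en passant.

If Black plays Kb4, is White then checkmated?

After Kb4: white king on h1; in check: no.
White is not in check, so this cannot be checkmate.

no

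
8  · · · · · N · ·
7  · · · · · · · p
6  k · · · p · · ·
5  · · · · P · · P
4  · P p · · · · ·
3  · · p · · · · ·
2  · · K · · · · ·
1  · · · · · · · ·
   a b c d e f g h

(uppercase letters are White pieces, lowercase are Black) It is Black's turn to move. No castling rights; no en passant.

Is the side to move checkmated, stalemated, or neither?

neither

Black to move; black king on a6.
In check: no.
Legal moves for Black: Kb7, Ka7, Kb6, Kb5, h6.
Black has 5 legal moves and is not in check → neither.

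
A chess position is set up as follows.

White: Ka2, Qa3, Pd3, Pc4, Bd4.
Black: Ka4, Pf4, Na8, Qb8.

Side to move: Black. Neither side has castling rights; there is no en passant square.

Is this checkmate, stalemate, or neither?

checkmate

Black to move; black king on a4.
In check: yes, from the white queen on a3.
King squares — a3: attacked by Ka2; b3: attacked by Ka2; b4: attacked by Qa3; a5: attacked by Qa3; b5: attacked by Pc4.
Legal moves for Black: none.
In check with no legal moves → checkmate.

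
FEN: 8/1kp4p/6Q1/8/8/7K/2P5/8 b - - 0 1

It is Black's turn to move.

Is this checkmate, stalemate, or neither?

neither

Black to move; black king on b7.
In check: no.
Legal moves for Black: Kc8, Kb8, Ka8, Ka7, hxg6, h6, c6, h5, c5.
Black has 9 legal moves and is not in check → neither.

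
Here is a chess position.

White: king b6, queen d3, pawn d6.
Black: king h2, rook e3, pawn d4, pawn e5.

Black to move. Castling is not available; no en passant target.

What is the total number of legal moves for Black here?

Black to move; king on h2.
In check: no.
Legal moves: Re4, Rh3, Rg3, Rf3, Rxd3, Re2, Re1, Kh3, Kg3, Kg2, Kh1, Kg1, e4.
Count: 13.

13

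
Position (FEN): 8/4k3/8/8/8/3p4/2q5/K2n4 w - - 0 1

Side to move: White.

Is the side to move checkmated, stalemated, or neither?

stalemate

White to move; white king on a1.
In check: no.
King squares — b1: attacked by Qc2; a2: attacked by Qc2; b2: attacked by Nd1.
Legal moves for White: none.
Not in check and no legal moves → stalemate.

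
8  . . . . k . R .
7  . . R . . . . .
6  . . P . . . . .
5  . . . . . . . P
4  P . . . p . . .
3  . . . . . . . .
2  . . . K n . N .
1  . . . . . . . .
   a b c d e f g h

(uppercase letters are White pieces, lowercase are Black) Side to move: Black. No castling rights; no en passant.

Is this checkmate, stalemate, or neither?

Black to move; black king on e8.
In check: yes, from the white rook on g8.
King squares — d7: attacked by Pc6; e7: attacked by Rc7; f7: attacked by Rc7; d8: attacked by Rg8; f8: attacked by Rg8.
Legal moves for Black: none.
In check with no legal moves → checkmate.

checkmate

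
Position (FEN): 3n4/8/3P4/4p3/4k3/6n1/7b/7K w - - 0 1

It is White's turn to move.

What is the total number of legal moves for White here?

White to move; king on h1.
In check: yes, from the black knight on g3.
Legal moves: Kxh2, Kg2.
Count: 2.

2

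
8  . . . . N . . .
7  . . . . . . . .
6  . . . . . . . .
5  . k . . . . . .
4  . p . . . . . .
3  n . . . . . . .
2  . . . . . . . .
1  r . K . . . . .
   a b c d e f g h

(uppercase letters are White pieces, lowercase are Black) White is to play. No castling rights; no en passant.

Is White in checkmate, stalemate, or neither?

White to move; white king on c1.
In check: yes, from the black rook on a1.
Legal moves for White: Kd2, Kb2.
White is in check but has 2 legal moves → neither.

neither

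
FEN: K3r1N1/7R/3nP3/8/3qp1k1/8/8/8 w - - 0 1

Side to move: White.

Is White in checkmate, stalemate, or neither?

checkmate

White to move; white king on a8.
In check: yes, from the black rook on e8.
King squares — a7: attacked by Qd4; b7: attacked by Nd6; b8: attacked by Re8.
Legal moves for White: none.
In check with no legal moves → checkmate.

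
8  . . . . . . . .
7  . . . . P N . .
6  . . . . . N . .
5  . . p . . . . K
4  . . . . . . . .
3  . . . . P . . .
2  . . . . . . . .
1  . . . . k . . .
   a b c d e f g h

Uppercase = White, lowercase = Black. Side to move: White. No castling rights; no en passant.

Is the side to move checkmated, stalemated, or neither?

neither

White to move; white king on h5.
In check: no.
Legal moves for White include: Nh8, Nd8, Nh6, Nd6, Ng5, Ne5, Ng8, Ne8, Nh7, Nd7, Nd5, Ng4, Ne4, Kh6, Kg6, Kg5, Kh4, Kg4, ... (list truncated; more exist).
White has legal moves and is not in check → neither.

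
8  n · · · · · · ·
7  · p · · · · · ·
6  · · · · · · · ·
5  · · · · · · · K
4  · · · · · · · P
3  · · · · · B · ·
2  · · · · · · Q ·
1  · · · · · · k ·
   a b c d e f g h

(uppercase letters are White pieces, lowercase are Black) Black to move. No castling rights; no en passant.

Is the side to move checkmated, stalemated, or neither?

checkmate

Black to move; black king on g1.
In check: yes, from the white queen on g2.
King squares — f1: attacked by Qg2; h1: attacked by Qg2; f2: attacked by Qg2; g2: attacked by Bf3; h2: attacked by Qg2.
Legal moves for Black: none.
In check with no legal moves → checkmate.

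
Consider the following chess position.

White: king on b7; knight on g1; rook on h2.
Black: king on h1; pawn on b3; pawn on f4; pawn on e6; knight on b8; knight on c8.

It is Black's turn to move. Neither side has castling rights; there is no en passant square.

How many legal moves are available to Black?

Black to move; king on h1.
In check: yes, from the white rook on h2.
Legal moves: Kxh2, Kxg1.
Count: 2.

2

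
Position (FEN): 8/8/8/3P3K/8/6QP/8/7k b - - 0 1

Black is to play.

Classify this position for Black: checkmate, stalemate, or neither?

Black to move; black king on h1.
In check: no.
King squares — g1: attacked by Qg3; g2: attacked by Qg3; h2: attacked by Qg3.
Legal moves for Black: none.
Not in check and no legal moves → stalemate.

stalemate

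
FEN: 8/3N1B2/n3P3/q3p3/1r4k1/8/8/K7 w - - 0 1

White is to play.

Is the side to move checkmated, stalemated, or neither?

White to move; white king on a1.
In check: yes, from the black queen on a5.
King squares — b1: attacked by Rb4; a2: attacked by Qa5; b2: attacked by Rb4.
Legal moves for White: none.
In check with no legal moves → checkmate.

checkmate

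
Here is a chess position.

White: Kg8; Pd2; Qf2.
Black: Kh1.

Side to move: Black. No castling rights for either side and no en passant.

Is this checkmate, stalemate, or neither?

stalemate

Black to move; black king on h1.
In check: no.
King squares — g1: attacked by Qf2; g2: attacked by Qf2; h2: attacked by Qf2.
Legal moves for Black: none.
Not in check and no legal moves → stalemate.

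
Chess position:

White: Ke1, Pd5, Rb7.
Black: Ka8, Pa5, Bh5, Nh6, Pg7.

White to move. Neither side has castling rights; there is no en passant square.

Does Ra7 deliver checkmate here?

After Ra7: black king on a8; in check: yes, from the white rook on a7.
Black has 2 legal replies: Kb8, Kxa7.
In check but a legal move exists → not checkmate.

no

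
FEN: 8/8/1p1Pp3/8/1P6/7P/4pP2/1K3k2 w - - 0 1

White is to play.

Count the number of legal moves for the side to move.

White to move; king on b1.
In check: no.
Legal moves: Kc2, Kb2, Ka2, Kc1, Ka1, d7, b5, h4, f3, f4.
Count: 10.

10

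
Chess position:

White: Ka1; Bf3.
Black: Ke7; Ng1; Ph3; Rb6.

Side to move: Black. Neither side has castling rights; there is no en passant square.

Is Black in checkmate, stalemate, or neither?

Black to move; black king on e7.
In check: no.
Legal moves for Black include: Kf8, Ke8, Kd8, Kf7, Kd7, Kf6, Ke6, Kd6, Rb8, Rb7, Rh6, Rg6, Rf6, Re6, Rd6, Rc6, Ra6+, Rb5, ... (list truncated; more exist).
Black has legal moves and is not in check → neither.

neither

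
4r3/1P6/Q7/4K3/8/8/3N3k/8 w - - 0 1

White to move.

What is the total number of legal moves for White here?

7

White to move; king on e5.
In check: yes, from the black rook on e8.
Legal moves: Kf6, Kd6, Kf5, Kd5, Kf4, Kd4, Qe6.
Count: 7.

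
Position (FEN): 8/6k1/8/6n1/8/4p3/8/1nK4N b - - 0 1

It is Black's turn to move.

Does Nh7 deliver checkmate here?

After Nh7: white king on c1; in check: no.
White is not in check, so this cannot be checkmate.

no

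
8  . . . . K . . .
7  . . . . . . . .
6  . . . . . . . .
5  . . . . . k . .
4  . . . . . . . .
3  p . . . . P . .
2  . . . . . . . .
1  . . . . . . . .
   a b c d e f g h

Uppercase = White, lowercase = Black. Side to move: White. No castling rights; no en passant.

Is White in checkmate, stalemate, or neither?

White to move; white king on e8.
In check: no.
Legal moves for White: Kf8, Kd8, Kf7, Ke7, Kd7, f4.
White has 6 legal moves and is not in check → neither.

neither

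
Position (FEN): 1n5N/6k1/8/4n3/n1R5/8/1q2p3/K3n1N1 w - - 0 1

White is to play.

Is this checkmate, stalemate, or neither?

White to move; white king on a1.
In check: yes, from the black queen on b2.
King squares — b1: attacked by Qb2; a2: attacked by Qb2; b2: attacked by Na4.
Legal moves for White: none.
In check with no legal moves → checkmate.

checkmate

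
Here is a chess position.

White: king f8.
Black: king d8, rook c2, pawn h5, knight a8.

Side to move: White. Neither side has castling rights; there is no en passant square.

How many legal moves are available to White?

3

White to move; king on f8.
In check: no.
Legal moves: Kg8, Kg7, Kf7.
Count: 3.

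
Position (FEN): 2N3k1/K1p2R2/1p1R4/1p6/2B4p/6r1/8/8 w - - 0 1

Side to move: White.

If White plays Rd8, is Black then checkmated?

After Rd8: black king on g8; in check: yes, from the white rook on d8.
King squares — f7: attacked by Bc4; g7: attacked by Rf7; h7: attacked by Rf7; f8: attacked by Rf7; h8: attacked by Rd8.
Black has no legal moves → checkmate.

yes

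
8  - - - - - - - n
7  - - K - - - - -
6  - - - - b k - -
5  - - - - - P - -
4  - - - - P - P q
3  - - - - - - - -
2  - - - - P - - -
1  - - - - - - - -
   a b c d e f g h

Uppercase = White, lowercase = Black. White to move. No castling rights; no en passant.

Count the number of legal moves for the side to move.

White to move; king on c7.
In check: no.
Legal moves: Kd8, Kb8, Kb7, Kd6, Kc6, Kb6, fxe6, g5+, e5+, e3.
Count: 10.

10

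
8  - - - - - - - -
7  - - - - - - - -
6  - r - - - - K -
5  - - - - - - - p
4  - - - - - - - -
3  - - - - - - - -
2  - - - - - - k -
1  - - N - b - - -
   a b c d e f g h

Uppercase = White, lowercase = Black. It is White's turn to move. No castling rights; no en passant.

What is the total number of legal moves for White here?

6

White to move; king on g6.
In check: yes, from the black rook on b6.
Legal moves: Kh7, Kg7, Kf7, Kxh5, Kg5, Kf5.
Count: 6.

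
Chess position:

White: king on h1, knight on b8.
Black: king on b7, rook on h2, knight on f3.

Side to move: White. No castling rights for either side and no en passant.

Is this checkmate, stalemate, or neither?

White to move; white king on h1.
In check: yes, from the black rook on h2.
King squares — g1: attacked by Nf3; g2: attacked by Rh2; h2: attacked by Nf3.
Legal moves for White: none.
In check with no legal moves → checkmate.

checkmate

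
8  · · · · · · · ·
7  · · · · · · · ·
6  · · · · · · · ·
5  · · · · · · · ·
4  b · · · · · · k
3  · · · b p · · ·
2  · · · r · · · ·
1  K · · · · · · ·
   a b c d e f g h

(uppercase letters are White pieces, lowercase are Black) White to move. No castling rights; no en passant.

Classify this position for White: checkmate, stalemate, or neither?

White to move; white king on a1.
In check: no.
King squares — b1: attacked by Bd3; a2: attacked by Rd2; b2: attacked by Rd2.
Legal moves for White: none.
Not in check and no legal moves → stalemate.

stalemate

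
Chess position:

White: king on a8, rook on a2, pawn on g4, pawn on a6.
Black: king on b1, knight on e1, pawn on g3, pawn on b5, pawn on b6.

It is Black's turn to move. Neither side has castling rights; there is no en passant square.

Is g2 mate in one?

no

After g2: white king on a8; in check: no.
White is not in check, so this cannot be checkmate.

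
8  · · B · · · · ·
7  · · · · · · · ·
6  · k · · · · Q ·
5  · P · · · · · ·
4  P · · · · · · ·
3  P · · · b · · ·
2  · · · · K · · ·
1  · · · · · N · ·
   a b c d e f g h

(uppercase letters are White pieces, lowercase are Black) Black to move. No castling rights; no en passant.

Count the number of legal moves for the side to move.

4

Black to move; king on b6.
In check: yes, from the white queen on g6.
Legal moves: Kc7, Ka7, Kc5, Ka5.
Count: 4.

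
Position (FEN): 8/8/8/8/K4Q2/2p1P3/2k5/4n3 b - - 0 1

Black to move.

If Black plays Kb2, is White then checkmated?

After Kb2: white king on a4; in check: no.
White is not in check, so this cannot be checkmate.

no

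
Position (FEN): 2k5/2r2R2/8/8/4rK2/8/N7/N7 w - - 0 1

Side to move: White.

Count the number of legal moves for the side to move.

5

White to move; king on f4.
In check: yes, from the black rook on e4.
Legal moves: Kg5, Kf5, Kxe4, Kg3, Kf3.
Count: 5.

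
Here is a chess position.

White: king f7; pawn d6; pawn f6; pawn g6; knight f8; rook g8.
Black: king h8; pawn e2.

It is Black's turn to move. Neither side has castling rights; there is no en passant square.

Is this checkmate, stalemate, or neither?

Black to move; black king on h8.
In check: yes, from the white rook on g8.
King squares — g7: attacked by Pf6; h7: attacked by Pg6; g8: attacked by Kf7.
Legal moves for Black: none.
In check with no legal moves → checkmate.

checkmate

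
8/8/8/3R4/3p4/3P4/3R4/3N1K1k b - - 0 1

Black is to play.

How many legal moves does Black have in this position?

Black to move; king on h1.
In check: no.
Legal moves: none.
Count: 0.

0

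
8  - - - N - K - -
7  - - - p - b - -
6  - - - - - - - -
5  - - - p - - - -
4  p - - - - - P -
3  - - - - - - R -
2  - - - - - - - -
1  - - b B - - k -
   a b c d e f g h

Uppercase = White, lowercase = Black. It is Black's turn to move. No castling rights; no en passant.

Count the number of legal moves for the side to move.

4

Black to move; king on g1.
In check: yes, from the white rook on g3.
Legal moves: Kh2, Kf2, Kh1, Kf1.
Count: 4.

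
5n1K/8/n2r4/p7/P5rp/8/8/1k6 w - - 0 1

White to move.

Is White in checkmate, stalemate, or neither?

stalemate

White to move; white king on h8.
In check: no.
King squares — g7: attacked by Rg4; h7: attacked by Nf8; g8: attacked by Rg4.
Legal moves for White: none.
Not in check and no legal moves → stalemate.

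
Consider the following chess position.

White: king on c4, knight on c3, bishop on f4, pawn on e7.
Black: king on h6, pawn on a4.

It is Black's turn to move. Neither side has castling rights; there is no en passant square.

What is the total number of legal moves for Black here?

4

Black to move; king on h6.
In check: yes, from the white bishop on f4.
Legal moves: Kh7, Kg7, Kg6, Kh5.
Count: 4.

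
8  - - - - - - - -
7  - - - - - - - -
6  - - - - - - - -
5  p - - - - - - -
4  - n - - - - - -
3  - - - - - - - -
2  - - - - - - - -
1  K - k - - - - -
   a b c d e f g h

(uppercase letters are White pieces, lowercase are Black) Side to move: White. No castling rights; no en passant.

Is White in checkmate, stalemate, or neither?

White to move; white king on a1.
In check: no.
King squares — b1: attacked by Kc1; a2: attacked by Nb4; b2: attacked by Kc1.
Legal moves for White: none.
Not in check and no legal moves → stalemate.

stalemate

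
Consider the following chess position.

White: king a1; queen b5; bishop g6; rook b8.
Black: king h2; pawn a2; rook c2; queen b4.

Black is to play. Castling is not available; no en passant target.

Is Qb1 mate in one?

no

After Qb1: white king on a1; in check: yes, from the black queen on b1.
White has 1 legal reply: Qxb1.
In check but a legal move exists → not checkmate.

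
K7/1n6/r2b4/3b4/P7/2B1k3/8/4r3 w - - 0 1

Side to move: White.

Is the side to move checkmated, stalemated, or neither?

White to move; white king on a8.
In check: yes, from the black rook on a6.
King squares — a7: attacked by Ra6; b7: attacked by Bd5; b8: attacked by Bd6.
Legal moves for White: none.
In check with no legal moves → checkmate.

checkmate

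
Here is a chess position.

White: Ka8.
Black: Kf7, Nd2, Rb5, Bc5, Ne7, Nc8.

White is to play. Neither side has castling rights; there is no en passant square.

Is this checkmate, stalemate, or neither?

stalemate

White to move; white king on a8.
In check: no.
King squares — a7: attacked by Bc5; b7: attacked by Rb5; b8: attacked by Rb5.
Legal moves for White: none.
Not in check and no legal moves → stalemate.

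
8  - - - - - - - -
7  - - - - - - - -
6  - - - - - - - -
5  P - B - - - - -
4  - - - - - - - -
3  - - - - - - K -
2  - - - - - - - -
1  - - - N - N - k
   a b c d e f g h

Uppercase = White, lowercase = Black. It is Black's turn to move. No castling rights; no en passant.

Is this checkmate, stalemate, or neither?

Black to move; black king on h1.
In check: no.
King squares — g1: attacked by Bc5; g2: attacked by Kg3; h2: attacked by Nf1.
Legal moves for Black: none.
Not in check and no legal moves → stalemate.

stalemate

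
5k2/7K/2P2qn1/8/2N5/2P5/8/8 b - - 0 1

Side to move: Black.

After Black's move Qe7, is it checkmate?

no

After Qe7: white king on h7; in check: yes, from the black queen on e7.
White has 2 legal replies: Kh6, Kxg6.
In check but a legal move exists → not checkmate.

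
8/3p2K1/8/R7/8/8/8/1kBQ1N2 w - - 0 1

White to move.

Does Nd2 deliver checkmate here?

yes

After Nd2: black king on b1; in check: yes, from the white knight on d2.
King squares — a1: attacked by Ra5; c1: attacked by Qd1; a2: attacked by Ra5; b2: attacked by Bc1; c2: attacked by Qd1.
Black has no legal moves → checkmate.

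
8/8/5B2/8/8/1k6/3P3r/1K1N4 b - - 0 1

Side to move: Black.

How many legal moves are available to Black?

15

Black to move; king on b3.
In check: no.
Legal moves: Kc4, Kb4, Ka4, Ka3, Rh8, Rh7, Rh6, Rh5, Rh4, Rh3, Rg2, Rf2, Re2, Rxd2, Rh1.
Count: 15.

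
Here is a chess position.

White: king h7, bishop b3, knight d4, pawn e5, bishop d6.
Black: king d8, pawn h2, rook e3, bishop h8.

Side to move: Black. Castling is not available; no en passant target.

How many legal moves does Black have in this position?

Black to move; king on d8.
In check: no.
Legal moves: Bg7, Bf6, Bxe5, Ke8, Kc8, Kd7, Rxe5, Re4, Rh3+, Rg3, Rf3, Rd3, Rc3, Rxb3, Re2, Re1, h1=Q+, h1=R+, h1=B, h1=N.
Count: 20.

20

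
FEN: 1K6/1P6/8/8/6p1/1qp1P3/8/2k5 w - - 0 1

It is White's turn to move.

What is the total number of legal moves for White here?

White to move; king on b8.
In check: no.
Legal moves: Kc8, Ka8, Kc7, Ka7, e4.
Count: 5.

5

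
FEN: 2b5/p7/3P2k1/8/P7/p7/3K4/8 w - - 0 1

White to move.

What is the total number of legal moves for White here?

10

White to move; king on d2.
In check: no.
Legal moves: Ke3, Kd3, Kc3, Ke2, Kc2, Ke1, Kd1, Kc1, d7, a5.
Count: 10.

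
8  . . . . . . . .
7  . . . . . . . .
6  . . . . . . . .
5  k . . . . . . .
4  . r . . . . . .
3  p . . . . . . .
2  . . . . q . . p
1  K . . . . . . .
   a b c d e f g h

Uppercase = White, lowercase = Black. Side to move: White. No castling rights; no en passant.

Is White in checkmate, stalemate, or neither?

White to move; white king on a1.
In check: no.
King squares — b1: attacked by Rb4; a2: attacked by Qe2; b2: attacked by Qe2.
Legal moves for White: none.
Not in check and no legal moves → stalemate.

stalemate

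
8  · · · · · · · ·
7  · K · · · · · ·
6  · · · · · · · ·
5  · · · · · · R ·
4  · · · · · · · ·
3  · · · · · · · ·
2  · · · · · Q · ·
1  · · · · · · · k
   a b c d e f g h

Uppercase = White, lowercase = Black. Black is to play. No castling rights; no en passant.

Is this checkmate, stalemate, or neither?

Black to move; black king on h1.
In check: no.
King squares — g1: attacked by Qf2; g2: attacked by Qf2; h2: attacked by Qf2.
Legal moves for Black: none.
Not in check and no legal moves → stalemate.

stalemate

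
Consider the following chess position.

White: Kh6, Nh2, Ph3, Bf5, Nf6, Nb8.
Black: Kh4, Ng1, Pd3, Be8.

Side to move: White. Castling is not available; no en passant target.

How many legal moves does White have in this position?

White to move; king on h6.
In check: no.
Legal moves: Nbd7, Nc6, Na6, Kh7, Kg7, Ng8, Nxe8, Nh7, Nfd7, Nh5, Nd5, Nfg4, Ne4, Bc8, Bh7, Bd7, Bg6, Be6, Bg4, Be4, Bxd3, Nhg4, Nf3+, Nf1.
Count: 24.

24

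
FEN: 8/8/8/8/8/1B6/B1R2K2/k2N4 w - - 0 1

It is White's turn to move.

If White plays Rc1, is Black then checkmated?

yes

After Rc1: black king on a1; in check: yes, from the white rook on c1.
King squares — b1: attacked by Rc1; a2: attacked by Bb3; b2: attacked by Nd1.
Black has no legal moves → checkmate.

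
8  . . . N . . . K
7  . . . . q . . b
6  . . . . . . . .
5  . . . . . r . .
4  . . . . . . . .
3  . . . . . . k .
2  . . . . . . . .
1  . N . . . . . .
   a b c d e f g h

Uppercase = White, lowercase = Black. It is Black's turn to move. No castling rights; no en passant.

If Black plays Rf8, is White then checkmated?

After Rf8: white king on h8; in check: yes, from the black rook on f8.
King squares — g7: attacked by Qe7; h7: attacked by Qe7; g8: attacked by Bh7.
White has no legal moves → checkmate.

yes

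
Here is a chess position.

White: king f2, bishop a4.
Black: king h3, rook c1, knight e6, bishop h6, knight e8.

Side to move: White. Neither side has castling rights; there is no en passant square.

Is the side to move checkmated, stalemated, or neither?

neither

White to move; white king on f2.
In check: no.
Legal moves for White: Bxe8, Bd7, Bc6, Bb5, Bb3, Bc2, Bd1, Kf3, Ke2.
White has 9 legal moves and is not in check → neither.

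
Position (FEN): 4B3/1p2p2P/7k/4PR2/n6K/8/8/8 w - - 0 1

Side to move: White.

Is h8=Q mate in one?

yes

After h8=Q: black king on h6; in check: yes, from the white queen on h8.
King squares — g5: attacked by Kh4; h5: attacked by Kh4; g6: attacked by Be8; g7: attacked by Qh8; h7: attacked by Qh8.
Black has no legal moves → checkmate.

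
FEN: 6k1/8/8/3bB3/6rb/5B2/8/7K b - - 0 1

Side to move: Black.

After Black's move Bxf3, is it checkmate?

After Bxf3: white king on h1; in check: yes, from the black bishop on f3.
White has 1 legal reply: Kh2.
In check but a legal move exists → not checkmate.

no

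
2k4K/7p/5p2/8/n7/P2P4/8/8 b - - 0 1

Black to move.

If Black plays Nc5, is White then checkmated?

After Nc5: white king on h8; in check: no.
White is not in check, so this cannot be checkmate.

no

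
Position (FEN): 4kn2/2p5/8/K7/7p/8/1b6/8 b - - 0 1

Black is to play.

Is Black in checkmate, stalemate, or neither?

Black to move; black king on e8.
In check: no.
Legal moves for Black include: Nh7, Nd7, Ng6, Ne6, Kd8, Kf7, Ke7, Kd7, Bh8, Bg7, Bf6, Be5, Bd4, Bc3+, Ba3, Bc1, Ba1, c6, ... (list truncated; more exist).
Black has legal moves and is not in check → neither.

neither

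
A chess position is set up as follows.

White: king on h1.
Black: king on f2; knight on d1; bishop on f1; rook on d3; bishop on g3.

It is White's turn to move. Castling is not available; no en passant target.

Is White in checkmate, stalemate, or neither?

White to move; white king on h1.
In check: no.
King squares — g1: attacked by Kf2; g2: attacked by Bf1; h2: attacked by Bg3.
Legal moves for White: none.
Not in check and no legal moves → stalemate.

stalemate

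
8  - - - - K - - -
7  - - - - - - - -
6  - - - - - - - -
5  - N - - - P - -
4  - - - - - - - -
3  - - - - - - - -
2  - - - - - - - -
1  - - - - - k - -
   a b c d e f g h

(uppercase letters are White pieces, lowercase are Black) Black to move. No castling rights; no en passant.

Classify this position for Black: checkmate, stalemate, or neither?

Black to move; black king on f1.
In check: no.
Legal moves for Black: Kg2, Kf2, Ke2, Kg1, Ke1.
Black has 5 legal moves and is not in check → neither.

neither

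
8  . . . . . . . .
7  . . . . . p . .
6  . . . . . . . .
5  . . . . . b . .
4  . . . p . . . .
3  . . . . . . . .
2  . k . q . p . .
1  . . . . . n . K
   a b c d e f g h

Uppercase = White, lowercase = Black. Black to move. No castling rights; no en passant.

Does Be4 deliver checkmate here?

After Be4: white king on h1; in check: yes, from the black bishop on e4.
King squares — g1: attacked by Pf2; g2: attacked by Be4; h2: attacked by Nf1.
White has no legal moves → checkmate.

yes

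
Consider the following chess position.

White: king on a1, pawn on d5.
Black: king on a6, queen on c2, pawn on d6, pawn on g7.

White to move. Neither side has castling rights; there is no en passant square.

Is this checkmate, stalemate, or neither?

White to move; white king on a1.
In check: no.
King squares — b1: attacked by Qc2; a2: attacked by Qc2; b2: attacked by Qc2.
Legal moves for White: none.
Not in check and no legal moves → stalemate.

stalemate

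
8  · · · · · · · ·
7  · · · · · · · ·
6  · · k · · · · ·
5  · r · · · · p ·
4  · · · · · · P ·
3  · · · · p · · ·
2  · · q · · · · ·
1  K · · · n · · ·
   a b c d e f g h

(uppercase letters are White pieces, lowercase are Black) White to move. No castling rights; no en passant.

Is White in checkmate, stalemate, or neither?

stalemate

White to move; white king on a1.
In check: no.
King squares — b1: attacked by Qc2; a2: attacked by Qc2; b2: attacked by Qc2.
Legal moves for White: none.
Not in check and no legal moves → stalemate.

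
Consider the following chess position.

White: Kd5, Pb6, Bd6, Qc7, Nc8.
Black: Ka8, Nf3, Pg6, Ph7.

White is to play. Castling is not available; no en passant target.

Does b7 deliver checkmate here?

After b7: black king on a8; in check: yes, from the white pawn on b7.
King squares — a7: attacked by Nc8; b7: attacked by Qc7; b8: attacked by Qc7.
Black has no legal moves → checkmate.

yes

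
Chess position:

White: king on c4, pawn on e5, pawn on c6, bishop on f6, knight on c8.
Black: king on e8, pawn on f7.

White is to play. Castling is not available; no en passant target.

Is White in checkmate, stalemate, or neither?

neither

White to move; white king on c4.
In check: no.
Legal moves for White include: Ne7, Na7, Nd6+, Nb6, Bh8, Bd8, Bg7, Be7, Bg5, Bh4, Kd5, Kc5, Kb5, Kd4, Kb4, Kd3, Kc3, Kb3, ... (list truncated; more exist).
White has legal moves and is not in check → neither.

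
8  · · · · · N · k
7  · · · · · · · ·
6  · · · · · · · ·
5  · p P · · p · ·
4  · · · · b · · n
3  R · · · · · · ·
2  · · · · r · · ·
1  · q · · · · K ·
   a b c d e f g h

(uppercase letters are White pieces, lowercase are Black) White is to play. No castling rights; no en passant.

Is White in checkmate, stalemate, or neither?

White to move; white king on g1.
In check: yes, from the black queen on b1.
King squares — f1: attacked by Qb1; h1: attacked by Qb1; f2: attacked by Re2; g2: attacked by Re2; h2: attacked by Re2.
Legal moves for White: none.
In check with no legal moves → checkmate.

checkmate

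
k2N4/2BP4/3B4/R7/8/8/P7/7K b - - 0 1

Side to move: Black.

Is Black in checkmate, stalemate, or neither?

checkmate

Black to move; black king on a8.
In check: yes, from the white rook on a5.
King squares — a7: attacked by Ra5; b7: attacked by Nd8; b8: attacked by Bc7.
Legal moves for Black: none.
In check with no legal moves → checkmate.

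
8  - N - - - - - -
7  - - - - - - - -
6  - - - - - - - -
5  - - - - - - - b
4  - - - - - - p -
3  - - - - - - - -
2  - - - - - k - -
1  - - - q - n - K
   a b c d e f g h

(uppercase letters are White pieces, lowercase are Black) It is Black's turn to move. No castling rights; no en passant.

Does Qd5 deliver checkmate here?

After Qd5: white king on h1; in check: yes, from the black queen on d5.
King squares — g1: attacked by Kf2; g2: attacked by Kf2; h2: attacked by Nf1.
White has no legal moves → checkmate.

yes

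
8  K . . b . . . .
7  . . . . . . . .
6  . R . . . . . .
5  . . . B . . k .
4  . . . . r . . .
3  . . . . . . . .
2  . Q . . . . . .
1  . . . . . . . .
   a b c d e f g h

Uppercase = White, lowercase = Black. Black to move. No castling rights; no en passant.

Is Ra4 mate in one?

After Ra4: white king on a8; in check: yes, from the black rook on a4.
White has 3 legal replies: Kb8, Kb7, Ra6.
In check but a legal move exists → not checkmate.

no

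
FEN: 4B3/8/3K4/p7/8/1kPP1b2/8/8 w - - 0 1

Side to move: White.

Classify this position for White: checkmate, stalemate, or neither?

White to move; white king on d6.
In check: no.
Legal moves for White: Bf7+, Bd7, Bg6, Bc6, Bh5, Bb5, Ba4+, Ke7, Kd7, Kc7, Ke6, Ke5, Kc5, d4, c4.
White has 15 legal moves and is not in check → neither.

neither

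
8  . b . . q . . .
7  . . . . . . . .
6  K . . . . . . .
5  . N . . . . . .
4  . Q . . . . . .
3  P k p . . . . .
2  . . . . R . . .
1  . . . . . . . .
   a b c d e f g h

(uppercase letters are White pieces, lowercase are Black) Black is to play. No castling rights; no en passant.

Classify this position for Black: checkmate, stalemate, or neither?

checkmate

Black to move; black king on b3.
In check: yes, from the white queen on b4.
King squares — a2: attacked by Re2; b2: attacked by Re2; c2: attacked by Re2; a3: attacked by Qb4; c3: own pawn; a4: attacked by Qb4; b4: attacked by Pa3; c4: attacked by Qb4.
Legal moves for Black: none.
In check with no legal moves → checkmate.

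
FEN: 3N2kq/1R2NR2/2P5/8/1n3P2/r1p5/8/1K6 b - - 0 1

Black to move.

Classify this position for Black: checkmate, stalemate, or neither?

Black to move; black king on g8.
In check: yes, from the white knight on e7.
King squares — f7: attacked by Nd8; g7: attacked by Rf7; h7: attacked by Rf7; f8: attacked by Rf7; h8: own queen.
Legal moves for Black: none.
In check with no legal moves → checkmate.

checkmate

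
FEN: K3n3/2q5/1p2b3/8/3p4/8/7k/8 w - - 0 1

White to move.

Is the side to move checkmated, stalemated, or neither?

White to move; white king on a8.
In check: no.
King squares — a7: attacked by Qc7; b7: attacked by Qc7; b8: attacked by Qc7.
Legal moves for White: none.
Not in check and no legal moves → stalemate.

stalemate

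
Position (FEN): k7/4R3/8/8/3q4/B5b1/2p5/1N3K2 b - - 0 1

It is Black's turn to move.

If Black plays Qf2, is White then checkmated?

After Qf2: white king on f1; in check: yes, from the black queen on f2.
King squares — e1: attacked by Qf2; g1: attacked by Qf2; e2: attacked by Qf2; f2: attacked by Bg3; g2: attacked by Qf2.
White has no legal moves → checkmate.

yes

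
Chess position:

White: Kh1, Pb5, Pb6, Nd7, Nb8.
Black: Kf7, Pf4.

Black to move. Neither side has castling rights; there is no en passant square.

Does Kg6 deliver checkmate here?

After Kg6: white king on h1; in check: no.
White is not in check, so this cannot be checkmate.

no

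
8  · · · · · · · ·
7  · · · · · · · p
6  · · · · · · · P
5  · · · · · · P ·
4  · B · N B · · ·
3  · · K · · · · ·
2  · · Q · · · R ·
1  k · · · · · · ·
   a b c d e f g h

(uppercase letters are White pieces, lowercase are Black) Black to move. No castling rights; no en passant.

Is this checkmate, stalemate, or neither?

stalemate

Black to move; black king on a1.
In check: no.
King squares — b1: attacked by Qc2; a2: attacked by Qc2; b2: attacked by Qc2.
Legal moves for Black: none.
Not in check and no legal moves → stalemate.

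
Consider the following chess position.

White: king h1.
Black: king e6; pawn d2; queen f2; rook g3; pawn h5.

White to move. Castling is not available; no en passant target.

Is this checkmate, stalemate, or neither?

stalemate

White to move; white king on h1.
In check: no.
King squares — g1: attacked by Qf2; g2: attacked by Qf2; h2: attacked by Qf2.
Legal moves for White: none.
Not in check and no legal moves → stalemate.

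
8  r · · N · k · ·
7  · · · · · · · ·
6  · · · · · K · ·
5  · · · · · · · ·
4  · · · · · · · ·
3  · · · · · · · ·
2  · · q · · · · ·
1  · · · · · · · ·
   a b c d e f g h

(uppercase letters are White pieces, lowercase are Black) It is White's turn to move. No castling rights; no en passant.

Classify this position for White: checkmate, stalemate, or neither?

White to move; white king on f6.
In check: no.
Legal moves for White: Nf7, Nb7, Ne6+, Nc6, Ke6, Kg5, Ke5.
White has 7 legal moves and is not in check → neither.

neither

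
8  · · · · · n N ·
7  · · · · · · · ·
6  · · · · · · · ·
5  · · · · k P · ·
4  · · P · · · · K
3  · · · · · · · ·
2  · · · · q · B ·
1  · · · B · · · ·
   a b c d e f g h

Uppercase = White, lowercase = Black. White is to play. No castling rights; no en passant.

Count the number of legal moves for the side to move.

21

White to move; king on h4.
In check: no.
Legal moves: Ne7, Nh6, Nf6, Kg5, Kh3, Kg3, Ba8, Bb7, Bc6, Bd5, Be4, Bh3, Bf3, Bh1, Bf1, Ba4, Bb3, Bxe2, Bc2, f6, c5.
Count: 21.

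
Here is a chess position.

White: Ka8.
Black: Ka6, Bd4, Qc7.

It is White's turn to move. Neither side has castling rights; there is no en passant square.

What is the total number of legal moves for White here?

0

White to move; king on a8.
In check: no.
Legal moves: none.
Count: 0.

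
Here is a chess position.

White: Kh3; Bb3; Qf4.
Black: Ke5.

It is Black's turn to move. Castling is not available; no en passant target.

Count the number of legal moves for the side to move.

1

Black to move; king on e5.
In check: yes, from the white queen on f4.
Legal moves: Kxf4.
Count: 1.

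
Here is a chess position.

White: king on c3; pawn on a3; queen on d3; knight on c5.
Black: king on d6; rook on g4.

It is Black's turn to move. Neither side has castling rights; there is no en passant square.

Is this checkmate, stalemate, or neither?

neither

Black to move; black king on d6.
In check: yes, from the white queen on d3.
King squares — c5: available; d5: attacked by Qd3; e5: available; c6: available; e6: attacked by Nc5; c7: available; d7: attacked by Qd3; e7: available.
Legal moves for Black: Ke7, Kc7, Kc6, Ke5, Kxc5, Rd4.
Black is in check but has 6 legal moves → neither.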